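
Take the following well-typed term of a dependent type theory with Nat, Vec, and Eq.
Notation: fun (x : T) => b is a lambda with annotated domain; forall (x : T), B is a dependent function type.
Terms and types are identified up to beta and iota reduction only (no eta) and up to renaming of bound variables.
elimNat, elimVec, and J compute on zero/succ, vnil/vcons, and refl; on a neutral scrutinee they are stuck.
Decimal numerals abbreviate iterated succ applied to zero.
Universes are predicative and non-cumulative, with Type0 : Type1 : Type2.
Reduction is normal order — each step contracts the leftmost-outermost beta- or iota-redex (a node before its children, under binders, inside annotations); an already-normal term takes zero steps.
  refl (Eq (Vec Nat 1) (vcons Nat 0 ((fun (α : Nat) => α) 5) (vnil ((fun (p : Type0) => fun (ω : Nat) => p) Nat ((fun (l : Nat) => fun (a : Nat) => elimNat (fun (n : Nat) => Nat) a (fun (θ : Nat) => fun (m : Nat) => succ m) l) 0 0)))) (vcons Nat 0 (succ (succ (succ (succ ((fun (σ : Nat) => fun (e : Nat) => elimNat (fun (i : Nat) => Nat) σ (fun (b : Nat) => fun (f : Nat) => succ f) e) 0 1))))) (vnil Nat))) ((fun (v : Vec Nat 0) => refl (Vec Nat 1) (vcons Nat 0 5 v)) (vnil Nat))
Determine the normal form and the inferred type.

resulting normal form:
  refl (Eq (Vec Nat 1) (vcons Nat 0 5 (vnil Nat)) (vcons Nat 0 5 (vnil Nat))) (refl (Vec Nat 1) (vcons Nat 0 5 (vnil Nat)))
inferred type:
  Eq (Eq (Vec Nat 1) (vcons Nat 0 5 (vnil Nat)) (vcons Nat 0 5 (vnil Nat))) (refl (Vec Nat 1) (vcons Nat 0 5 (vnil Nat))) (refl (Vec Nat 1) (vcons Nat 0 5 (vnil Nat)))
observation: contracting a beta-redex first, the term normalizes in 10 steps.


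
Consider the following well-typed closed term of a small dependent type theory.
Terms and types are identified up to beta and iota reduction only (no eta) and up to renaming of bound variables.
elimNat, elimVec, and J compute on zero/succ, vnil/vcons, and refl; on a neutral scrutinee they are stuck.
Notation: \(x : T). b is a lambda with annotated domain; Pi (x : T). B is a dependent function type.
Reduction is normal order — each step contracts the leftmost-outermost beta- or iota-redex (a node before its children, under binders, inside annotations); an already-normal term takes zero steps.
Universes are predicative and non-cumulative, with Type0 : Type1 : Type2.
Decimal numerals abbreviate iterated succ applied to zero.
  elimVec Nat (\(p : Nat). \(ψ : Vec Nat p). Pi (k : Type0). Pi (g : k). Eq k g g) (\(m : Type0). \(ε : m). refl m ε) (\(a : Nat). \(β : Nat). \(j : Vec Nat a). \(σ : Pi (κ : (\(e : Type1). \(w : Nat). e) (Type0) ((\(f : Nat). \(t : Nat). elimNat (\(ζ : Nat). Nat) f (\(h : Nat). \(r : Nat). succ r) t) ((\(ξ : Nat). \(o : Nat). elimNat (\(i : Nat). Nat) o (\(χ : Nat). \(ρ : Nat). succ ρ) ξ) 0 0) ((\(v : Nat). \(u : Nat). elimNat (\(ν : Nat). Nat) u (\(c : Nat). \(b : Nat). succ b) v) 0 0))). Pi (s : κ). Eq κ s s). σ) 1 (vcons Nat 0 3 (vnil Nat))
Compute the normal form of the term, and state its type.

resulting normal form:
  \(p : Type0). \(ψ : p). refl p ψ
the term's type:
  Pi (p : Type0). Pi (ψ : p). Eq p ψ ψ
observation: the term reaches its normal form after 6 normal-order steps.


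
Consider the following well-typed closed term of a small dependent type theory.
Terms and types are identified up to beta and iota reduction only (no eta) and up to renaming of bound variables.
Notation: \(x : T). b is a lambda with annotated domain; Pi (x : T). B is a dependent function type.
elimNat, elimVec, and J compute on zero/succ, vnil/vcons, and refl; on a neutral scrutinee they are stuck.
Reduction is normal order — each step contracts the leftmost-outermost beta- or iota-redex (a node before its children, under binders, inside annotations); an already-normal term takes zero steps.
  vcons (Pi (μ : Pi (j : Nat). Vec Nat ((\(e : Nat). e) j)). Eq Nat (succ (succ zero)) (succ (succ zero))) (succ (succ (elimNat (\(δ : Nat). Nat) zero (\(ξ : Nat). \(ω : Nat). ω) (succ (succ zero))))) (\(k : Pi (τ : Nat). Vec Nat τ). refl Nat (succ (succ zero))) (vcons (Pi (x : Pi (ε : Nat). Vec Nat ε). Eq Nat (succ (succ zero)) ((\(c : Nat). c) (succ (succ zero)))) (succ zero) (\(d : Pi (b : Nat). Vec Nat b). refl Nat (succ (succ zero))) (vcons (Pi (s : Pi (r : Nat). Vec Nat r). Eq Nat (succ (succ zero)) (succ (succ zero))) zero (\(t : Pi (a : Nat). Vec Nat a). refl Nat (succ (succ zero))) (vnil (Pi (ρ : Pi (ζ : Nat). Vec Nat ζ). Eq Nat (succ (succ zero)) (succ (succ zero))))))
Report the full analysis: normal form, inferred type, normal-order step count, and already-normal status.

normal form:
  vcons (Pi (μ : Pi (j : Nat). Vec Nat j). Eq Nat (succ (succ zero)) (succ (succ zero))) (succ (succ zero)) (\(e : Pi (δ : Nat). Vec Nat δ). refl Nat (succ (succ zero))) (vcons (Pi (ξ : Pi (ω : Nat). Vec Nat ω). Eq Nat (succ (succ zero)) (succ (succ zero))) (succ zero) (\(k : Pi (τ : Nat). Vec Nat τ). refl Nat (succ (succ zero))) (vcons (Pi (x : Pi (ε : Nat). Vec Nat ε). Eq Nat (succ (succ zero)) (succ (succ zero))) zero (\(c : Pi (d : Nat). Vec Nat d). refl Nat (succ (succ zero))) (vnil (Pi (b : Pi (s : Nat). Vec Nat s). Eq Nat (succ (succ zero)) (succ (succ zero))))))
inferred type:
  Vec (Pi (μ : Pi (j : Nat). Vec Nat j). Eq Nat (succ (succ zero)) (succ (succ zero))) (succ (succ (succ zero)))
normal-order step count: 9
term was already normal: no
first contracted redex: a beta-redex


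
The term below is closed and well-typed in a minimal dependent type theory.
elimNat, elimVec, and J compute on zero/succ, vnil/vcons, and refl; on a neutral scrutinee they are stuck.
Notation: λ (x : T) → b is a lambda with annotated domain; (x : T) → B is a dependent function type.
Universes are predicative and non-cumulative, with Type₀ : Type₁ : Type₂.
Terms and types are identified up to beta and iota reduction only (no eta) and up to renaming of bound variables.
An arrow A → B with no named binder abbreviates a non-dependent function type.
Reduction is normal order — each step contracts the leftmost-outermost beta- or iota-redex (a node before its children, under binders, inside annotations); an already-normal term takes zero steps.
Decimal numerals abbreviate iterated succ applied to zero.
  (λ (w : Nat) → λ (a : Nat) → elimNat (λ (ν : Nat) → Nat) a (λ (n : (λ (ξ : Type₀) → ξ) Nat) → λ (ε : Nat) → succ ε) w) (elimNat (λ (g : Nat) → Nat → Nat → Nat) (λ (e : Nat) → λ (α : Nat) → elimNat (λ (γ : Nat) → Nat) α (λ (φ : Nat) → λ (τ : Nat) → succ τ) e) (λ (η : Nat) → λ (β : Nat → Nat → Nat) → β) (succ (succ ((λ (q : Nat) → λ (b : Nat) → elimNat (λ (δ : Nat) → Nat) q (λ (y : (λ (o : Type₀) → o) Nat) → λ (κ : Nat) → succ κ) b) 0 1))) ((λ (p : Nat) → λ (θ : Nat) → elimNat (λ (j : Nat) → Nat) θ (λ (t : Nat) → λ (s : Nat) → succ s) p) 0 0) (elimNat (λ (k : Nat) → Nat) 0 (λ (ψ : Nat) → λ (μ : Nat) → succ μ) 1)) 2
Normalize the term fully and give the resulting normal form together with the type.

resulting normal form:
  3
inferred type:
  Nat


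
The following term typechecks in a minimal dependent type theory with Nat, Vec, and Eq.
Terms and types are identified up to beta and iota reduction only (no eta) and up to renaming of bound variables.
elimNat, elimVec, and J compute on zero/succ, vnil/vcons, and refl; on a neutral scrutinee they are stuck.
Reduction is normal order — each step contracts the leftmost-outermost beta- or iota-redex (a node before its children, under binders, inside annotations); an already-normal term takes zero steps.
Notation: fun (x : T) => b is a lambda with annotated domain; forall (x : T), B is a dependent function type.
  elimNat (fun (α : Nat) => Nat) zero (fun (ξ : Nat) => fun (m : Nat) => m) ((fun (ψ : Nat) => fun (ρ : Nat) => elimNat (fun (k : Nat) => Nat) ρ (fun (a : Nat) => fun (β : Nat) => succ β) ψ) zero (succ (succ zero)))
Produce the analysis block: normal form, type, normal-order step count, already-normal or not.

resulting normal form:
  zero
type:
  Nat
reduction steps (normal order): 10
term was already normal: no
first redex: a beta-redex


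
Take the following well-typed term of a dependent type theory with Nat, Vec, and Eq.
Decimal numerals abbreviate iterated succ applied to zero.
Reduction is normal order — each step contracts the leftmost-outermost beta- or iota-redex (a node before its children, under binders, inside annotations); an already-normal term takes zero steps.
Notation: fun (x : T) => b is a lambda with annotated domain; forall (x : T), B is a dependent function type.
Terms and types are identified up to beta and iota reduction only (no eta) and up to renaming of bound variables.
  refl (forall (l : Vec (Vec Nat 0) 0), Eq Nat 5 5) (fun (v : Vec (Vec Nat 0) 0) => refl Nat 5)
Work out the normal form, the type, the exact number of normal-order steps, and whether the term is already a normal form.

normal form:
  refl (forall (l : Vec (Vec Nat 0) 0), Eq Nat 5 5) (fun (v : Vec (Vec Nat 0) 0) => refl Nat 5)
the term's type:
  Eq (forall (l : Vec (Vec Nat 0) 0), Eq Nat 5 5) (fun (v : Vec (Vec Nat 0) 0) => refl Nat 5) (fun (f : Vec (Vec Nat 0) 0) => refl Nat 5)
normal-order step count: 0
term was already normal: yes


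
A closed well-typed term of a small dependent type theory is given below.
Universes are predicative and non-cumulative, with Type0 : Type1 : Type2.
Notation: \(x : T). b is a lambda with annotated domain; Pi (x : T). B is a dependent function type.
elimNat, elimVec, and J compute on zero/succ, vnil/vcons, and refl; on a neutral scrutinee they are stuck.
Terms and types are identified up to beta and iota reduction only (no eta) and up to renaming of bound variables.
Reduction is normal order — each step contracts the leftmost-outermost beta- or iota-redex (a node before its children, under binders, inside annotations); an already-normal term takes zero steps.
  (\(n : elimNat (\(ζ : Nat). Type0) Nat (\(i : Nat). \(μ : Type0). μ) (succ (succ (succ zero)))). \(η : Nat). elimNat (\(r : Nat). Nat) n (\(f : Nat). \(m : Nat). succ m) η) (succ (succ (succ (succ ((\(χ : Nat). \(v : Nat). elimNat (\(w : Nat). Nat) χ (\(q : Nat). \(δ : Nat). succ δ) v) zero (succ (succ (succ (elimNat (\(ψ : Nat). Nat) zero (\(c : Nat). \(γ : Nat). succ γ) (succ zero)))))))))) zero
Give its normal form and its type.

normal form:
  succ (succ (succ (succ (succ (succ (succ (succ zero)))))))
inferred type:
  Nat
observation: the first redex contracted is a beta-redex; the normal form is reached in 22 normal-order steps.


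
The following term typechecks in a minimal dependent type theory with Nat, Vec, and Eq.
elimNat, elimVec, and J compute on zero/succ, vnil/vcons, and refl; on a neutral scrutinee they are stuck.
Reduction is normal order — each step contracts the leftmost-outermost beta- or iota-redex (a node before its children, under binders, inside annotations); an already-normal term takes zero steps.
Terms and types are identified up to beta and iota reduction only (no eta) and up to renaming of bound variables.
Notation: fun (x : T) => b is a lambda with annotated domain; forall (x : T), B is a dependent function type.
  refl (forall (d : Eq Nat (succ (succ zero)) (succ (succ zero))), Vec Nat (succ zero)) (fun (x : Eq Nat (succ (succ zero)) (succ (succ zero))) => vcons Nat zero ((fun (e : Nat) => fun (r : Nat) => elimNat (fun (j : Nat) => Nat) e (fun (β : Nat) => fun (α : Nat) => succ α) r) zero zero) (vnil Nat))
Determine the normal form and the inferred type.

reduced normal form:
  refl (forall (d : Eq Nat (succ (succ zero)) (succ (succ zero))), Vec Nat (succ zero)) (fun (x : Eq Nat (succ (succ zero)) (succ (succ zero))) => vcons Nat zero zero (vnil Nat))
inferred type:
  Eq (forall (d : Eq Nat (succ (succ zero)) (succ (succ zero))), Vec Nat (succ zero)) (fun (x : Eq Nat (succ (succ zero)) (succ (succ zero))) => vcons Nat zero zero (vnil Nat)) (fun (e : Eq Nat (succ (succ zero)) (succ (succ zero))) => vcons Nat zero zero (vnil Nat))


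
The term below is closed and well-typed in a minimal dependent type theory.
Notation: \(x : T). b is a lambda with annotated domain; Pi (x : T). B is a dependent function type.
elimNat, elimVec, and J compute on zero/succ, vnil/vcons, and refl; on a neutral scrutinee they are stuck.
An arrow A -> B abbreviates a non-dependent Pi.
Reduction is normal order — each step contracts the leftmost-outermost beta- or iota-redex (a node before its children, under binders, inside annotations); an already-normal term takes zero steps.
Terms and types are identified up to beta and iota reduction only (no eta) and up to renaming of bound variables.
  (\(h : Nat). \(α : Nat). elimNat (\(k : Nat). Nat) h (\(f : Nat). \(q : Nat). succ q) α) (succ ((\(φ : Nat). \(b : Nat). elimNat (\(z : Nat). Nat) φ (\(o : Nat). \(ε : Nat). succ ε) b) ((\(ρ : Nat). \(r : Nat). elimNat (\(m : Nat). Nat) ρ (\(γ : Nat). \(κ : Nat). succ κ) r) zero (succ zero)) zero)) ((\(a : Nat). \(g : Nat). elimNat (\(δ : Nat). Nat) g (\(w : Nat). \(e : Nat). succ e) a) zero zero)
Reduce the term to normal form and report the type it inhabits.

reduced normal form:
  succ (succ zero)
the term's type:
  Nat
observation: contracting a beta-redex first, the term normalizes in 15 steps.


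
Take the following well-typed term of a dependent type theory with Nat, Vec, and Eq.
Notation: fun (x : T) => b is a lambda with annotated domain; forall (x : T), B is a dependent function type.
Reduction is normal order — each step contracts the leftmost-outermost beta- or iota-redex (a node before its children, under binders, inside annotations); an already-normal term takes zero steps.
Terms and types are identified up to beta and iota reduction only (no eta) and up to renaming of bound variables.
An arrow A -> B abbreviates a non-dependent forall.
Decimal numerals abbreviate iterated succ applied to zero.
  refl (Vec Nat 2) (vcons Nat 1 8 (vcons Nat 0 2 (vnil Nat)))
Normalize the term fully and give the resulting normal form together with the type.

resulting normal form:
  refl (Vec Nat 2) (vcons Nat 1 8 (vcons Nat 0 2 (vnil Nat)))
inferred type:
  Eq (Vec Nat 2) (vcons Nat 1 8 (vcons Nat 0 2 (vnil Nat))) (vcons Nat 1 8 (vcons Nat 0 2 (vnil Nat)))


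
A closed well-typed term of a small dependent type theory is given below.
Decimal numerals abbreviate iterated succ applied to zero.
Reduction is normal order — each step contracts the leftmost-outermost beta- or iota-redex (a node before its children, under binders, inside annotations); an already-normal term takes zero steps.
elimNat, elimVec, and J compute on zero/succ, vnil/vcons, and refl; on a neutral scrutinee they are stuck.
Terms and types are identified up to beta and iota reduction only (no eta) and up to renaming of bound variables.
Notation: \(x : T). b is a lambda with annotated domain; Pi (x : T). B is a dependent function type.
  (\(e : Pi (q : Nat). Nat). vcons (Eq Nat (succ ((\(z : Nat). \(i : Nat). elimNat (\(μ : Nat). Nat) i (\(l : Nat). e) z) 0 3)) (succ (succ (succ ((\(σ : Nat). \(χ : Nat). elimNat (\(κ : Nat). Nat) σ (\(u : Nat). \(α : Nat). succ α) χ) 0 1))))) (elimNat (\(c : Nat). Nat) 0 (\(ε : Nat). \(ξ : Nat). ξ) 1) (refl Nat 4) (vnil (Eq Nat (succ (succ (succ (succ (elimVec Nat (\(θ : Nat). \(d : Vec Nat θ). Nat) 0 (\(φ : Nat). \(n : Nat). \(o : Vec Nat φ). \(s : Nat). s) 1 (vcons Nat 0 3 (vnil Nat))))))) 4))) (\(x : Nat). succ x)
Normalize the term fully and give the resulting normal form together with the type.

reduced normal form:
  vcons (Eq Nat 4 4) 0 (refl Nat 4) (vnil (Eq Nat 4 4))
type:
  Vec (Eq Nat 4 4) 1


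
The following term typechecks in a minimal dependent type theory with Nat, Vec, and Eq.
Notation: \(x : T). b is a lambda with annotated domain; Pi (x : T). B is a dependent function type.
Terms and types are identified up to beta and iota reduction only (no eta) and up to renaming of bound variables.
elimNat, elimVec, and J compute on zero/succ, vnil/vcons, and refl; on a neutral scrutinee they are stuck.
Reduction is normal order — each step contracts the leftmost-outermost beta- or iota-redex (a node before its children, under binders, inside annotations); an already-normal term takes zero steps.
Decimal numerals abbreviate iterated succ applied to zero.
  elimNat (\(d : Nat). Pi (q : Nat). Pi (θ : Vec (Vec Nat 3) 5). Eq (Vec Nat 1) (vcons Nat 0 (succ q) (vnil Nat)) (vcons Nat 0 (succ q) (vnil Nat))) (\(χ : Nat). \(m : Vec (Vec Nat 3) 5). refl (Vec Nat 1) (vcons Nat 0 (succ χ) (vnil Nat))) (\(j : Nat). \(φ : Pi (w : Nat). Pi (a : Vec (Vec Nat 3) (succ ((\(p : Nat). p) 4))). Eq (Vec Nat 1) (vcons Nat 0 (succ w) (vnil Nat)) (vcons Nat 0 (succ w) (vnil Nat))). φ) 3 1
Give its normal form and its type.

resulting normal form:
  \(d : Vec (Vec Nat 3) 5). refl (Vec Nat 1) (vcons Nat 0 2 (vnil Nat))
the term's type:
  Pi (d : Vec (Vec Nat 3) 5). Eq (Vec Nat 1) (vcons Nat 0 2 (vnil Nat)) (vcons Nat 0 2 (vnil Nat))


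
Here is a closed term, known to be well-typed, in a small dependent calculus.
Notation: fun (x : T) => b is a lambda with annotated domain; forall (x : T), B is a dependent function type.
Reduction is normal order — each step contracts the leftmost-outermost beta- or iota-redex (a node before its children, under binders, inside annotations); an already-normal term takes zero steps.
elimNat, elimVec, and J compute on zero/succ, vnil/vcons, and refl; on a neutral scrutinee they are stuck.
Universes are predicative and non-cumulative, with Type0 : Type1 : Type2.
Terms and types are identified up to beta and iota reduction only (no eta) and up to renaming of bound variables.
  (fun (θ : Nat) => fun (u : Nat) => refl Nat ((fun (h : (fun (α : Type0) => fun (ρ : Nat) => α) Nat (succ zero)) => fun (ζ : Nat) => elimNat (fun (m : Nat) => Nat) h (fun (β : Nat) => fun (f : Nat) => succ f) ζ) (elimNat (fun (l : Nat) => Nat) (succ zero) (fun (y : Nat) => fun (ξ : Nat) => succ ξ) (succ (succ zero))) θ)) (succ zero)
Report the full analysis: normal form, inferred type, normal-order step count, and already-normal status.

reduced normal form:
  fun (θ : Nat) => refl Nat (succ (succ (succ (succ zero))))
inferred type:
  forall (θ : Nat), Eq Nat (succ (succ (succ (succ zero)))) (succ (succ (succ (succ zero))))
steps to reach normal form (normal order): 14
started in normal form: no
first contracted redex: a beta-redex


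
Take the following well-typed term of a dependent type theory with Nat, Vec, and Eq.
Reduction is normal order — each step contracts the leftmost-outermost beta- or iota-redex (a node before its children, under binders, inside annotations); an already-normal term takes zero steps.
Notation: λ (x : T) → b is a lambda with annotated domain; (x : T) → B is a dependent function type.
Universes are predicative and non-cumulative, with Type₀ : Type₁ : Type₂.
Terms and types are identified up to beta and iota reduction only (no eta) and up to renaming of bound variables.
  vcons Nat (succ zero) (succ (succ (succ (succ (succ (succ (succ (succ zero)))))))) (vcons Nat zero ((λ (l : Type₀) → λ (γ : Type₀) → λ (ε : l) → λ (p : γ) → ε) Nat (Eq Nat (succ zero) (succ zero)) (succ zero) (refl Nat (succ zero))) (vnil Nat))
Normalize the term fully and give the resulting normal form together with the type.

normal form:
  vcons Nat (succ zero) (succ (succ (succ (succ (succ (succ (succ (succ zero)))))))) (vcons Nat zero (succ zero) (vnil Nat))
the term's type:
  Vec Nat (succ (succ zero))
observation: the first redex contracted is a beta-redex; the normal form is reached in 4 normal-order steps.


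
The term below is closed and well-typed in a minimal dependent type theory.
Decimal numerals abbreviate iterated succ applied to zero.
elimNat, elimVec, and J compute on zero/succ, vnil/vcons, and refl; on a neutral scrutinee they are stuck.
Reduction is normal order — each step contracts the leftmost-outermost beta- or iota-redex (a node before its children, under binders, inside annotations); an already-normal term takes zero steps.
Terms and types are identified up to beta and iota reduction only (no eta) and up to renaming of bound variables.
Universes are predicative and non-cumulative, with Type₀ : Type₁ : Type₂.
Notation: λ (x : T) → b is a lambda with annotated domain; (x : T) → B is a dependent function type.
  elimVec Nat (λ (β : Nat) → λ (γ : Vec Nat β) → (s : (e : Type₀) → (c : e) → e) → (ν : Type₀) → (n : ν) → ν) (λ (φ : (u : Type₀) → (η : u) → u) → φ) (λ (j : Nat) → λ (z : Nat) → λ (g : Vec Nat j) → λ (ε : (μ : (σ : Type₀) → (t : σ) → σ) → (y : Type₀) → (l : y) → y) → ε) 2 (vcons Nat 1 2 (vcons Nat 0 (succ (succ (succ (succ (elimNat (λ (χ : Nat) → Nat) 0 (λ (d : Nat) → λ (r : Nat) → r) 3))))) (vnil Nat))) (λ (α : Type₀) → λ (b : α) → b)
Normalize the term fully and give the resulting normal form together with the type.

resulting normal form:
  λ (β : Type₀) → λ (γ : β) → γ
type:
  (β : Type₀) → (γ : β) → β


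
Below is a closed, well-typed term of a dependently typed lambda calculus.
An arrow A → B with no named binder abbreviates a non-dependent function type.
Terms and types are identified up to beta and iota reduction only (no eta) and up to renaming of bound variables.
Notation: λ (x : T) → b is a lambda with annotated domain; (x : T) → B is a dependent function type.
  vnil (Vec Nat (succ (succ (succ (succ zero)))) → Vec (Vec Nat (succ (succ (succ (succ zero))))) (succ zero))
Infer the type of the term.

inferred type:
  Vec (Vec Nat (succ (succ (succ (succ zero)))) → Vec (Vec Nat (succ (succ (succ (succ zero))))) (succ zero)) zero


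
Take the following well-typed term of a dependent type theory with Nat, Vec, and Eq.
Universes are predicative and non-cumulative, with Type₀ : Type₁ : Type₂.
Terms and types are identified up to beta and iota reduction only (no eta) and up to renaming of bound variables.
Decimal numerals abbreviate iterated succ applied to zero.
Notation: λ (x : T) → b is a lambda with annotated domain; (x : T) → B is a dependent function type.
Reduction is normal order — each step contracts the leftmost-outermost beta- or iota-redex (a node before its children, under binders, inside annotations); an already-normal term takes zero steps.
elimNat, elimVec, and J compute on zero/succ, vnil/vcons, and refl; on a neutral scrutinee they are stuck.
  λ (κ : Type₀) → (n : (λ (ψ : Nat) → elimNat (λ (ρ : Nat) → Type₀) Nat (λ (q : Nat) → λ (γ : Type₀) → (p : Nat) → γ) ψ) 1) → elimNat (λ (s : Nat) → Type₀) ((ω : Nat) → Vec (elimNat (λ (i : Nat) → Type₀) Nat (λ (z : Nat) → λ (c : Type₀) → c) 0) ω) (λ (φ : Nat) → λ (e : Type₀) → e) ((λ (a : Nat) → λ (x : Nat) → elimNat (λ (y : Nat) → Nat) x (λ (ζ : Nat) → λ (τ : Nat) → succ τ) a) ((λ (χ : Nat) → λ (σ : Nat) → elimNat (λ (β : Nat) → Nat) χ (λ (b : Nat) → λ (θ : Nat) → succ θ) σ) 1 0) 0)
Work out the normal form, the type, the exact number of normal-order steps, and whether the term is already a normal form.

reduced normal form:
  λ (κ : Type₀) → (n : (ψ : Nat) → Nat) → (ρ : Nat) → Vec Nat ρ
the term's type:
  (κ : Type₀) → Type₀
steps to reach normal form (normal order): 19
started in normal form: no
first redex: a beta-redex


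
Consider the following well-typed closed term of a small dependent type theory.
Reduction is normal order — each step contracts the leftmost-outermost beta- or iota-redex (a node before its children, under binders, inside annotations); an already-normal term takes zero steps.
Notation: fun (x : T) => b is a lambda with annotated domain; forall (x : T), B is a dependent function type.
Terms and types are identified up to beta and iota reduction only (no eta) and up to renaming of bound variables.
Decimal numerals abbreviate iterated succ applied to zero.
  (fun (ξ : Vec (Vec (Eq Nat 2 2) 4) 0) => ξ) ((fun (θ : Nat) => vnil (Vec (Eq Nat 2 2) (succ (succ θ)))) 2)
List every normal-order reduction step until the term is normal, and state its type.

normal-order reduction sequence:
  (fun (ξ : Vec (Vec (Eq Nat 2 2) 4) 0) => ξ) ((fun (θ : Nat) => vnil (Vec (Eq Nat 2 2) (succ (succ θ)))) 2)
  ~> (fun (ξ : Nat) => vnil (Vec (Eq Nat 2 2) (succ (succ ξ)))) 2
  ~> vnil (Vec (Eq Nat 2 2) 4)
the term's type:
  Vec (Vec (Eq Nat 2 2) 4) 0


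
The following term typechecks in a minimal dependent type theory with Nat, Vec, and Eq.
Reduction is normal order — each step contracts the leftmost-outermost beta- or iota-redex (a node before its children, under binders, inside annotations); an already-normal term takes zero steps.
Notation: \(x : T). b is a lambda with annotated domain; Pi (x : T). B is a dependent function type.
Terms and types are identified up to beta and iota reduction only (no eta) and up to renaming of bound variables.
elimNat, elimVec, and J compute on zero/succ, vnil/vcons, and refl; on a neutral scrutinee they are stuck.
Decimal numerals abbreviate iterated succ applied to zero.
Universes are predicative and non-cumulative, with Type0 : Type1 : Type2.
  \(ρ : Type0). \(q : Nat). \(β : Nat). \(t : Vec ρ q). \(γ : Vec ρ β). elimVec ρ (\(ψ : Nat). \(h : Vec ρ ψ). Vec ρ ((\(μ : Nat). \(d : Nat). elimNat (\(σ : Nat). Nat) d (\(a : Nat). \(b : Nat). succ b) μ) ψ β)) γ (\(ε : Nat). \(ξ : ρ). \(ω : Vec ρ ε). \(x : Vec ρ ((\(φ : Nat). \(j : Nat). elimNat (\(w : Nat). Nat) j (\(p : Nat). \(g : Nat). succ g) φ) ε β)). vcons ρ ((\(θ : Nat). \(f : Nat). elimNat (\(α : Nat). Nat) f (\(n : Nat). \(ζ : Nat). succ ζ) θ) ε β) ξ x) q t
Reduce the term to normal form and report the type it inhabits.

normal form:
  \(ρ : Type0). \(q : Nat). \(β : Nat). \(t : Vec ρ q). \(γ : Vec ρ β). elimVec ρ (\(ψ : Nat). \(h : Vec ρ ψ). Vec ρ (elimNat (\(μ : Nat). Nat) β (\(d : Nat). \(σ : Nat). succ σ) ψ)) γ (\(a : Nat). \(b : ρ). \(ε : Vec ρ a). \(ξ : Vec ρ (elimNat (\(ω : Nat). Nat) β (\(x : Nat). \(φ : Nat). succ φ) a)). vcons ρ (elimNat (\(j : Nat). Nat) β (\(w : Nat). \(p : Nat). succ p) a) b ξ) q t
inferred type:
  Pi (ρ : Type0). Pi (q : Nat). Pi (β : Nat). Pi (t : Vec ρ q). Pi (γ : Vec ρ β). Vec ρ (elimNat (\(ψ : Nat). Nat) β (\(h : Nat). \(μ : Nat). succ μ) q)


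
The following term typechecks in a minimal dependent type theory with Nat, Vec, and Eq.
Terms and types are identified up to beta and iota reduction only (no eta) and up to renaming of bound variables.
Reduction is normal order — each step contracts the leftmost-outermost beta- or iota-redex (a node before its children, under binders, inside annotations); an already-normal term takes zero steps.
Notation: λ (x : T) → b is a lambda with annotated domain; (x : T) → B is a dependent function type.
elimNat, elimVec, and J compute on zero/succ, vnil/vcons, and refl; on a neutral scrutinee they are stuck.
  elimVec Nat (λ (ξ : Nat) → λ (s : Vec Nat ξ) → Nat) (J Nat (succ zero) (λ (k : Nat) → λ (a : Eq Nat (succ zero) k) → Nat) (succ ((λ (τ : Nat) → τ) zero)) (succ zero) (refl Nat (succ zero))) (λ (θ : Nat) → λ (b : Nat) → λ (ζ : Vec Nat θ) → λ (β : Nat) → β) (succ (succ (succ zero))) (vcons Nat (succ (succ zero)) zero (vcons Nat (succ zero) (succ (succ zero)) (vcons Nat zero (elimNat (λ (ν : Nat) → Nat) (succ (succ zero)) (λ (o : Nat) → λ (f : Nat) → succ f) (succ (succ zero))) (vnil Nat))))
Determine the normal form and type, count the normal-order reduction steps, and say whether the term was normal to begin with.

normal form:
  succ zero
inferred type:
  Nat
reduction steps (normal order): 18
term was already normal: no
first redex: an elimVec iota-redex


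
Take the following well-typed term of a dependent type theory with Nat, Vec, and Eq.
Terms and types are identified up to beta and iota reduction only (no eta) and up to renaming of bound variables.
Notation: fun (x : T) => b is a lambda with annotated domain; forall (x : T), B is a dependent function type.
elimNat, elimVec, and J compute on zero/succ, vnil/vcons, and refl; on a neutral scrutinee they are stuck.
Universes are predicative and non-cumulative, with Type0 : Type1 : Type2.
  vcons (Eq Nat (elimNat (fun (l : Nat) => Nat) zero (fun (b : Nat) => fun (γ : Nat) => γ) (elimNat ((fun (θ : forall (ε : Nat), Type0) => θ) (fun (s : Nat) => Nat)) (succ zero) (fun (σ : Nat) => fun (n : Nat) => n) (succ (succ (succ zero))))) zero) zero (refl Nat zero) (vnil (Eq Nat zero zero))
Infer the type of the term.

inferred type:
  Vec (Eq Nat zero zero) (succ zero)


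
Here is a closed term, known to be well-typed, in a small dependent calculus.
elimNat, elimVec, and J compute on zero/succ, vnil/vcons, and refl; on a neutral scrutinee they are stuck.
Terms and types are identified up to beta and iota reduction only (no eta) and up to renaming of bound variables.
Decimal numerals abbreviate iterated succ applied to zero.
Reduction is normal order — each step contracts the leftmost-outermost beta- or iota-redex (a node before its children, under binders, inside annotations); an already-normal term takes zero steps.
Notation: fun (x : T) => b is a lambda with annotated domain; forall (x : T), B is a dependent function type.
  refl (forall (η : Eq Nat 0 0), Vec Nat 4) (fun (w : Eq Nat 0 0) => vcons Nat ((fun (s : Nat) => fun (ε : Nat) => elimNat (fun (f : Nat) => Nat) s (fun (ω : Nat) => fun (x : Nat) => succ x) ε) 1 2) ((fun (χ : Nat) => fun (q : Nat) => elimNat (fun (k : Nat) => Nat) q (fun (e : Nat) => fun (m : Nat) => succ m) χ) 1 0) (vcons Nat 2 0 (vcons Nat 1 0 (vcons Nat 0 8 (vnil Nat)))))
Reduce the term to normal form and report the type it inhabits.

reduced normal form:
  refl (forall (η : Eq Nat 0 0), Vec Nat 4) (fun (w : Eq Nat 0 0) => vcons Nat 3 1 (vcons Nat 2 0 (vcons Nat 1 0 (vcons Nat 0 8 (vnil Nat)))))
the term's type:
  Eq (forall (η : Eq Nat 0 0), Vec Nat 4) (fun (w : Eq Nat 0 0) => vcons Nat 3 1 (vcons Nat 2 0 (vcons Nat 1 0 (vcons Nat 0 8 (vnil Nat))))) (fun (s : Eq Nat 0 0) => vcons Nat 3 1 (vcons Nat 2 0 (vcons Nat 1 0 (vcons Nat 0 8 (vnil Nat)))))
observation: 15 normal-order steps separate the term from its normal form.


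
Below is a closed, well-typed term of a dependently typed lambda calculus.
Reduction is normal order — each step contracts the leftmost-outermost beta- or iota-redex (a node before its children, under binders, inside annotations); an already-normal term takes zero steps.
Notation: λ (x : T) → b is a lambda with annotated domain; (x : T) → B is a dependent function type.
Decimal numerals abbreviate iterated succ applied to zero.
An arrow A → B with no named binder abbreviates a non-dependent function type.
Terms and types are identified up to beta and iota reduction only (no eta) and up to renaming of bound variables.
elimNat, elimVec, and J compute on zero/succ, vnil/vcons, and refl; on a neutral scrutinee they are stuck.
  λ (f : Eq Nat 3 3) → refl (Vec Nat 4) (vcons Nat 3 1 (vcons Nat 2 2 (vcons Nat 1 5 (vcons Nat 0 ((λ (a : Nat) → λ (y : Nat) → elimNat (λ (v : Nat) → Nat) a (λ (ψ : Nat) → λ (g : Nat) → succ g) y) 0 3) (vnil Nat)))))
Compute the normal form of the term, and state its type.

resulting normal form:
  λ (f : Eq Nat 3 3) → refl (Vec Nat 4) (vcons Nat 3 1 (vcons Nat 2 2 (vcons Nat 1 5 (vcons Nat 0 3 (vnil Nat)))))
the term's type:
  Eq Nat 3 3 → Eq (Vec Nat 4) (vcons Nat 3 1 (vcons Nat 2 2 (vcons Nat 1 5 (vcons Nat 0 3 (vnil Nat))))) (vcons Nat 3 1 (vcons Nat 2 2 (vcons Nat 1 5 (vcons Nat 0 3 (vnil Nat)))))


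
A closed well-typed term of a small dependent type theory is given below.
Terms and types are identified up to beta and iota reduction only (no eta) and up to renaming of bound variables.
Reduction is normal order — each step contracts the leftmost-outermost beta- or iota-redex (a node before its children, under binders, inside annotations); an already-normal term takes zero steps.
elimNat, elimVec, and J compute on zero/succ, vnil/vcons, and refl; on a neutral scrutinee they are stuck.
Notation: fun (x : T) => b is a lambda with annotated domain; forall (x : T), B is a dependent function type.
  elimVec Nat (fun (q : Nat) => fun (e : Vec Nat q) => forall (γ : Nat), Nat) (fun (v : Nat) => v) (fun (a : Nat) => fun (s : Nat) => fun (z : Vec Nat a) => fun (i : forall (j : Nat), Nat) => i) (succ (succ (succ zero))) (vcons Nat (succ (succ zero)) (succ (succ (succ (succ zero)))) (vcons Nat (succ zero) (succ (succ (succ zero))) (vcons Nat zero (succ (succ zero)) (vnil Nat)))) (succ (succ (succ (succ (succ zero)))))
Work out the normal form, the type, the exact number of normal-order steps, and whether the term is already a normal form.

resulting normal form:
  succ (succ (succ (succ (succ zero))))
type:
  Nat
steps to reach normal form (normal order): 17
started in normal form: no
first contracted redex: an elimVec iota-redex


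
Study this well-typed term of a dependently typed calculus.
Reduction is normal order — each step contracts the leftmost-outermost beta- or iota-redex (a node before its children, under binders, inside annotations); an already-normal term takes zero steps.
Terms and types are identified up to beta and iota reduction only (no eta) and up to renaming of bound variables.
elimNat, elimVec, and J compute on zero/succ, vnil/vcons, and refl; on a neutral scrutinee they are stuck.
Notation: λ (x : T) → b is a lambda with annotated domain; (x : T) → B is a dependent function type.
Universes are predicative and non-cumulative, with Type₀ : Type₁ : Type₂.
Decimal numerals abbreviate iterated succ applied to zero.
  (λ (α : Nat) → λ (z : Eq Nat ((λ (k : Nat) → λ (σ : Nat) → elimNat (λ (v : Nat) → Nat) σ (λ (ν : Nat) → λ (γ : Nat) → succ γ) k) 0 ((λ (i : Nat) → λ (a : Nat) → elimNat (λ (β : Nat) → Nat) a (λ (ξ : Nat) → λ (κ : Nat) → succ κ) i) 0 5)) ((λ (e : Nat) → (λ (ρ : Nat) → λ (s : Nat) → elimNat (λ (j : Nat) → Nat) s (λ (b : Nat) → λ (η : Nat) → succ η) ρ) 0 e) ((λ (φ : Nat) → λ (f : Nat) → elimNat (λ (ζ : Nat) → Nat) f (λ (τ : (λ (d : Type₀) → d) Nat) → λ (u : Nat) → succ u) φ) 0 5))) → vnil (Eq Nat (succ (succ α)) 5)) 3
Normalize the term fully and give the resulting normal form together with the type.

reduced normal form:
  λ (α : Eq Nat 5 5) → vnil (Eq Nat 5 5)
type:
  (α : Eq Nat 5 5) → Vec (Eq Nat 5 5) 0


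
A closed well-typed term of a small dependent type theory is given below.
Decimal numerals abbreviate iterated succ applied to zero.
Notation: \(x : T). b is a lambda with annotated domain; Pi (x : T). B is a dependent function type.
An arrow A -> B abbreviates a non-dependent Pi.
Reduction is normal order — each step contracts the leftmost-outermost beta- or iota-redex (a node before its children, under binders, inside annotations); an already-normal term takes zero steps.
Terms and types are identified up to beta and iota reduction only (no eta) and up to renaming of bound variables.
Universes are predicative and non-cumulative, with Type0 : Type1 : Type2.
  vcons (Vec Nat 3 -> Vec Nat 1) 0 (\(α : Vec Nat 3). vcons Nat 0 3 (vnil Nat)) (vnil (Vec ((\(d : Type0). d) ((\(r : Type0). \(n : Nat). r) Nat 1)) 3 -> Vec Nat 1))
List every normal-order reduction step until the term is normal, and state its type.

normal-order reduction sequence:
  vcons (Vec Nat 3 -> Vec Nat 1) 0 (\(α : Vec Nat 3). vcons Nat 0 3 (vnil Nat)) (vnil (Vec ((\(d : Type0). d) ((\(r : Type0). \(n : Nat). r) Nat 1)) 3 -> Vec Nat 1))
  ~> vcons (Vec Nat 3 -> Vec Nat 1) 0 (\(α : Vec Nat 3). vcons Nat 0 3 (vnil Nat)) (vnil (Vec ((\(d : Type0). \(r : Nat). d) Nat 1) 3 -> Vec Nat 1))
  ~> vcons (Vec Nat 3 -> Vec Nat 1) 0 (\(α : Vec Nat 3). vcons Nat 0 3 (vnil Nat)) (vnil (Vec ((\(d : Nat). Nat) 1) 3 -> Vec Nat 1))
  ~> vcons (Vec Nat 3 -> Vec Nat 1) 0 (\(α : Vec Nat 3). vcons Nat 0 3 (vnil Nat)) (vnil (Vec Nat 3 -> Vec Nat 1))
the term's type:
  Vec (Vec Nat 3 -> Vec Nat 1) 1


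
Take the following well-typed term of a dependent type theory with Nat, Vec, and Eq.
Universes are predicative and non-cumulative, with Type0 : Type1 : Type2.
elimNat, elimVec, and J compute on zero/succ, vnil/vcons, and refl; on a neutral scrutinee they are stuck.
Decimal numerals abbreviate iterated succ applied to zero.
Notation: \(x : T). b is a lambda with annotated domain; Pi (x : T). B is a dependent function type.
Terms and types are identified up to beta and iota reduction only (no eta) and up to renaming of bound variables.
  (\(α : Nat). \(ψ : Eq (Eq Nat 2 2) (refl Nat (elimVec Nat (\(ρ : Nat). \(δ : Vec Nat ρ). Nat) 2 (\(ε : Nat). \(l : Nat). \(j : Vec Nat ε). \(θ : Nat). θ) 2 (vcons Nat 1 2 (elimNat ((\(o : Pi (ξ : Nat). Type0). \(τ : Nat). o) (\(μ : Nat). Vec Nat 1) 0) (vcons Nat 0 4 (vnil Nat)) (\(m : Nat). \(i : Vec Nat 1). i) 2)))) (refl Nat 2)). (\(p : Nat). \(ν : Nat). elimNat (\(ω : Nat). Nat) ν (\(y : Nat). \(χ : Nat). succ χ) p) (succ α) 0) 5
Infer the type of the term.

the term's type:
  Pi (α : Eq (Eq Nat 2 2) (refl Nat 2) (refl Nat 2)). Nat


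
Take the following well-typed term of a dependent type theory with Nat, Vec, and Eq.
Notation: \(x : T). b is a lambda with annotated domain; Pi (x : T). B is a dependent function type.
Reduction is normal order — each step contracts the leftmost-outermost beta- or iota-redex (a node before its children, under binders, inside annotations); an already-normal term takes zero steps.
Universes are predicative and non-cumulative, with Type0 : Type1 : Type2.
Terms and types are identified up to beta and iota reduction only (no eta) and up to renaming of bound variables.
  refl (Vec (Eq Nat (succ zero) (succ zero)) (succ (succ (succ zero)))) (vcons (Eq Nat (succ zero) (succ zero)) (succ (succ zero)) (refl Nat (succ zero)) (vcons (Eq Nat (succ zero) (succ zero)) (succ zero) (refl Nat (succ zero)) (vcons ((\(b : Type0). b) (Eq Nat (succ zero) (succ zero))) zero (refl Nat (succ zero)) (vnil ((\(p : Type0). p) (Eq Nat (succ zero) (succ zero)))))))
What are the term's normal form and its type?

resulting normal form:
  refl (Vec (Eq Nat (succ zero) (succ zero)) (succ (succ (succ zero)))) (vcons (Eq Nat (succ zero) (succ zero)) (succ (succ zero)) (refl Nat (succ zero)) (vcons (Eq Nat (succ zero) (succ zero)) (succ zero) (refl Nat (succ zero)) (vcons (Eq Nat (succ zero) (succ zero)) zero (refl Nat (succ zero)) (vnil (Eq Nat (succ zero) (succ zero))))))
inferred type:
  Eq (Vec (Eq Nat (succ zero) (succ zero)) (succ (succ (succ zero)))) (vcons (Eq Nat (succ zero) (succ zero)) (succ (succ zero)) (refl Nat (succ zero)) (vcons (Eq Nat (succ zero) (succ zero)) (succ zero) (refl Nat (succ zero)) (vcons (Eq Nat (succ zero) (succ zero)) zero (refl Nat (succ zero)) (vnil (Eq Nat (succ zero) (succ zero)))))) (vcons (Eq Nat (succ zero) (succ zero)) (succ (succ zero)) (refl Nat (succ zero)) (vcons (Eq Nat (succ zero) (succ zero)) (succ zero) (refl Nat (succ zero)) (vcons (Eq Nat (succ zero) (succ zero)) zero (refl Nat (succ zero)) (vnil (Eq Nat (succ zero) (succ zero))))))
observation: 2 normal-order steps normalize the term, beginning with a beta-redex.


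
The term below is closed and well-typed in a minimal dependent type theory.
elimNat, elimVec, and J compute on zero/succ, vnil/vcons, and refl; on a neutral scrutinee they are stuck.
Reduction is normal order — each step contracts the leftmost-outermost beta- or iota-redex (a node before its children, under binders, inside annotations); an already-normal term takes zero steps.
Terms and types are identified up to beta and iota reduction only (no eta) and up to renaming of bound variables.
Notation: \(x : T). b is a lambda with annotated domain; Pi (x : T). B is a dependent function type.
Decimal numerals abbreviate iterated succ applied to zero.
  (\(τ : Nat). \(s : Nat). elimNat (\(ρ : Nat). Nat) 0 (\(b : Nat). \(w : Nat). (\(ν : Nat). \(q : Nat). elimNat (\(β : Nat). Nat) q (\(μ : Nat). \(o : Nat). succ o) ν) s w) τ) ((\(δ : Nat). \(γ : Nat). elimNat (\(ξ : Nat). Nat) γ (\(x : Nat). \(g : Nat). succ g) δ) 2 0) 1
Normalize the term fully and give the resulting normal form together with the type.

resulting normal form:
  2
inferred type:
  Nat
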